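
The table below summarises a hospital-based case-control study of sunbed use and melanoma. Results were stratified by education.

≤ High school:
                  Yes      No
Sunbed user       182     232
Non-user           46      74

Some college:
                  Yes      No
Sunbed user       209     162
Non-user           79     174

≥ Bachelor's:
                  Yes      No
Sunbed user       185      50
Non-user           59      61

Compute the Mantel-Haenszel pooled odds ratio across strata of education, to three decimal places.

2.362

OR_MH = Σ(aᵢdᵢ/nᵢ) / Σ(bᵢcᵢ/nᵢ), where nᵢ is the stratum total.
Stratum 1 (≤ High school): n = 534; a·d/n = 182·74/534 = 25.2210; b·c/n = 232·46/534 = 19.9850
Stratum 2 (Some college): n = 624; a·d/n = 209·174/624 = 58.2788; b·c/n = 162·79/624 = 20.5096
Stratum 3 (≥ Bachelor's): n = 355; a·d/n = 185·61/355 = 31.7887; b·c/n = 50·59/355 = 8.3099
OR_MH = (25.2210 + 58.2788 + 31.7887) / (19.9850 + 20.5096 + 8.3099) = 115.2886 / 48.8045 = 2.36225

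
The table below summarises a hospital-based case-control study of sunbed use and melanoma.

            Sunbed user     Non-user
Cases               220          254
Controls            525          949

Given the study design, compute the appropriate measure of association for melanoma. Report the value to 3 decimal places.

Reading the table with exposure as columns: a = 220 (Sunbed user, case), b = 525 (Sunbed user, non-case), c = 254 (Non-user, case), d = 949.
This is a hospital-based case-control study: participants were sampled on outcome status, so risks in the source population cannot be estimated directly — relative risk is not valid here. The odds ratio is the appropriate measure.
OR = (a·d)/(b·c) = (220 × 949) / (525 × 254) = 208780 / 133350 = 1.56565

1.566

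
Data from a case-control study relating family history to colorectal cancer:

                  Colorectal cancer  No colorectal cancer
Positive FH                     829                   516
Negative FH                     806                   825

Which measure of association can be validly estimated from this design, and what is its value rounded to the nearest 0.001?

1.644

Cells: a = 829, b = 516, c = 806, d = 825.
This is a case-control study: participants were sampled on outcome status, so risks in the source population cannot be estimated directly — relative risk is not valid here. The odds ratio is the appropriate measure.
OR = (a·d)/(b·c) = (829 × 825) / (516 × 806) = 683925 / 415896 = 1.64446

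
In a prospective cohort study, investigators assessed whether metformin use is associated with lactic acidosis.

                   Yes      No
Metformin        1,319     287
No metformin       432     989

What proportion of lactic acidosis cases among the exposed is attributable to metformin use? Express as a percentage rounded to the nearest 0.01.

62.98

Cells: a = 1319, b = 287, c = 432, d = 989.
Risk in exposed = 1319/1606 = 0.82130; risk in unexposed = 432/1421 = 0.30401.
RR = 0.82130/0.30401 = 2.70153
AR% = (RR − 1)/RR × 100 = (2.70153 − 1)/2.70153 × 100 = 62.9839%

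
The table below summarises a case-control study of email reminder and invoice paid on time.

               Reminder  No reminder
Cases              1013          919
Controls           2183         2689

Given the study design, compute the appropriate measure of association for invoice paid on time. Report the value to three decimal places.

Reading the table with exposure as columns: a = 1013 (Reminder, case), b = 2183 (Reminder, non-case), c = 919 (No reminder, case), d = 2689.
This is a case-control study: participants were sampled on outcome status, so risks in the source population cannot be estimated directly — relative risk is not valid here. The odds ratio is the appropriate measure.
OR = (a·d)/(b·c) = (1013 × 2689) / (2183 × 919) = 2723957 / 2006177 = 1.35778

1.358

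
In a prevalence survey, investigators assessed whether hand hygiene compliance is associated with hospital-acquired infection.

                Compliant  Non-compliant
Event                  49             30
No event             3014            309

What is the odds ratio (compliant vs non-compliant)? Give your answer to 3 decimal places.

0.167

Reading the table with exposure as columns: a = 49 (Compliant, case), b = 3014 (Compliant, non-case), c = 30 (Non-compliant, case), d = 309.
OR = (a·d)/(b·c) = (49 × 309) / (3014 × 30) = 15141 / 90420 = 0.16745
Exposure is associated with lower odds of hospital-acquired infection (OR = 0.17 < 1).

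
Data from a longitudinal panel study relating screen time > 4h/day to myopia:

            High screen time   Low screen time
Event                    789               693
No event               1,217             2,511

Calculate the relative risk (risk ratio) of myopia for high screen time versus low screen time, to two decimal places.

Reading the table with exposure as columns: a = 789 (High screen time, case), b = 1217 (High screen time, non-case), c = 693 (Low screen time, case), d = 2511.
Risk in exposed = 789/2006 = 0.39332; risk in unexposed = 693/3204 = 0.21629.
RR = 0.39332 / 0.21629 = 1.81847
The risk among the exposed is 1.82 times that among the unexposed.

1.82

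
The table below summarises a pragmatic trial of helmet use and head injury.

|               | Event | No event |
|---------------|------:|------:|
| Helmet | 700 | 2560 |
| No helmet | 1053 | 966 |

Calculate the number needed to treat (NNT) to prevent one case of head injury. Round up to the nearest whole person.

Risk in treated group = 700/3260 = 0.21472; risk in control = 1053/2019 = 0.52155.
Absolute risk reduction = 0.52155 − 0.21472 = 0.30682
NNT = 1 / ARR = 1 / 0.30682 = 3.259 → round up → 4

4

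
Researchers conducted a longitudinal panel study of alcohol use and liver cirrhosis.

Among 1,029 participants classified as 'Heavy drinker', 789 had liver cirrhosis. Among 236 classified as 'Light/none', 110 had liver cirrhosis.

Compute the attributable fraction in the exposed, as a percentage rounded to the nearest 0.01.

From the description: a = 789, b = 240, c = 110, d = 126.
Risk in exposed = 789/1029 = 0.76676; risk in unexposed = 110/236 = 0.46610.
RR = 0.76676/0.46610 = 1.64506
AR% = (RR − 1)/RR × 100 = (1.64506 − 1)/1.64506 × 100 = 39.2118%

39.21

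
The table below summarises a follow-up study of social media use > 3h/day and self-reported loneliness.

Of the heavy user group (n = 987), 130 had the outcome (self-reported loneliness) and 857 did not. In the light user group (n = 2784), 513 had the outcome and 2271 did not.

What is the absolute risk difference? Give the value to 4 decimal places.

-0.0526

From the description: a = 130, b = 857, c = 513, d = 2271.
Risk in exposed = 130/987 = 0.131712; risk in unexposed = 513/2784 = 0.184267.
Risk difference = 0.131712 − 0.184267 = -0.052555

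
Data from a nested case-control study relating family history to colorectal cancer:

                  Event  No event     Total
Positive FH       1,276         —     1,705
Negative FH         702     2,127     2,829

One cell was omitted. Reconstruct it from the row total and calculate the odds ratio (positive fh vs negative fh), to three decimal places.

9.012

The missing cell is in the exposed row: 1705 − 1276 = 429.
So a = 1276, b = 429, c = 702, d = 2127.
OR = (a·d)/(b·c) = (1276 × 2127) / (429 × 702) = 2714052 / 301158 = 9.01205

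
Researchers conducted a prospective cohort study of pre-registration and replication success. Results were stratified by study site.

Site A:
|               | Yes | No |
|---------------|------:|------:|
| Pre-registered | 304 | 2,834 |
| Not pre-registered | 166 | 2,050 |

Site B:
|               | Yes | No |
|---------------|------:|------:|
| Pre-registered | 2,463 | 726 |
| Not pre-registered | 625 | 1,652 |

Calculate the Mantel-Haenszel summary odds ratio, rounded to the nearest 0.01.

5.04

OR_MH = Σ(aᵢdᵢ/nᵢ) / Σ(bᵢcᵢ/nᵢ), where nᵢ is the stratum total.
Stratum 1 (Site A): n = 5354; a·d/n = 304·2050/5354 = 116.3990; b·c/n = 2834·166/5354 = 87.8678
Stratum 2 (Site B): n = 5466; a·d/n = 2463·1652/5466 = 744.3974; b·c/n = 726·625/5466 = 83.0132
OR_MH = (116.3990 + 744.3974) / (87.8678 + 83.0132) = 860.7963 / 170.8809 = 5.03740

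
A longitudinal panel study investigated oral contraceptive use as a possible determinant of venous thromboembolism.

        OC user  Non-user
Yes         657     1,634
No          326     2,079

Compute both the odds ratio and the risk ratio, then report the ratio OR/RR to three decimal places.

Reading the table with exposure as columns: a = 657 (OC user, case), b = 326 (OC user, non-case), c = 1634 (Non-user, case), d = 2079.
OR = (657·2079)/(326·1634) = 1365903/532684 = 2.56419
Risk in exposed = 657/983 = 0.66836; risk in unexposed = 1634/3713 = 0.44008; RR = 1.51874
OR/RR = 2.56419 / 1.51874 = 1.68836
The outcome is not rare, so the OR lies further from 1 than the RR.

1.688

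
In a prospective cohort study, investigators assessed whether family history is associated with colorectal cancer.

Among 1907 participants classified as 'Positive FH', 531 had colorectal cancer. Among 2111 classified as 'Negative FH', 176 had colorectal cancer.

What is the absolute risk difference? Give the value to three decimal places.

0.195

From the description: a = 531, b = 1376, c = 176, d = 1935.
Risk in exposed = 531/1907 = 0.278448; risk in unexposed = 176/2111 = 0.083373.
Risk difference = 0.278448 − 0.083373 = 0.195075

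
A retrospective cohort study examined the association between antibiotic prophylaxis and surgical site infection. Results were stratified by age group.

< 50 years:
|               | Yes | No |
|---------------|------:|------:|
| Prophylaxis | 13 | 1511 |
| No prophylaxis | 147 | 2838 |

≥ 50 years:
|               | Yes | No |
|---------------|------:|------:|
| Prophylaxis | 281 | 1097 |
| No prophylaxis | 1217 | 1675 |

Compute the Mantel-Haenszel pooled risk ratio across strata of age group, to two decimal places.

RR_MH = Σ(aᵢ·n₀ᵢ/nᵢ) / Σ(cᵢ·n₁ᵢ/nᵢ), with n₁ᵢ = aᵢ+bᵢ (exposed), n₀ᵢ = cᵢ+dᵢ (unexposed), nᵢ = n₁ᵢ+n₀ᵢ.
Stratum 1 (< 50 years): n₁ = 1524, n₀ = 2985, n = 4509; a·n₀/n = 13·2985/4509 = 8.6061; c·n₁/n = 147·1524/4509 = 49.6846
Stratum 2 (≥ 50 years): n₁ = 1378, n₀ = 2892, n = 4270; a·n₀/n = 281·2892/4270 = 190.3166; c·n₁/n = 1217·1378/4270 = 392.7461
RR_MH = (8.6061 + 190.3166) / (49.6846 + 392.7461) = 198.9227 / 442.4308 = 0.44961

0.45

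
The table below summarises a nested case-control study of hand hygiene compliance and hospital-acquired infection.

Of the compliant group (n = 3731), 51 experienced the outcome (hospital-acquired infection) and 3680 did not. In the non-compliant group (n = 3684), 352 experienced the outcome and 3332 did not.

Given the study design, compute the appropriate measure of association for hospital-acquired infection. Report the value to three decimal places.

0.131

From the description: a = 51, b = 3680, c = 352, d = 3332.
This is a nested case-control study: participants were sampled on outcome status, so risks in the source population cannot be estimated directly — relative risk is not valid here. The odds ratio is the appropriate measure.
OR = (a·d)/(b·c) = (51 × 3332) / (3680 × 352) = 169932 / 1295360 = 0.13119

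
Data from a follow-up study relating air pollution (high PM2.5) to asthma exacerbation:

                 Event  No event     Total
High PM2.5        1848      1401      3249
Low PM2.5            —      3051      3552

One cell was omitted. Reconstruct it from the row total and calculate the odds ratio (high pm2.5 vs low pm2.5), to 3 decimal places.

The missing cell is in the unexposed row: 3552 − 3051 = 501.
So a = 1848, b = 1401, c = 501, d = 3051.
OR = (a·d)/(b·c) = (1848 × 3051) / (1401 × 501) = 5638248 / 701901 = 8.03283

8.033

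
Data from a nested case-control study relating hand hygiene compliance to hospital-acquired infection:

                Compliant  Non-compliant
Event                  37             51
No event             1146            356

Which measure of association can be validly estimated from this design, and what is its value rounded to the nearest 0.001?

Reading the table with exposure as columns: a = 37 (Compliant, case), b = 1146 (Compliant, non-case), c = 51 (Non-compliant, case), d = 356.
This is a nested case-control study: participants were sampled on outcome status, so risks in the source population cannot be estimated directly — relative risk is not valid here. The odds ratio is the appropriate measure.
OR = (a·d)/(b·c) = (37 × 356) / (1146 × 51) = 13172 / 58446 = 0.22537

0.225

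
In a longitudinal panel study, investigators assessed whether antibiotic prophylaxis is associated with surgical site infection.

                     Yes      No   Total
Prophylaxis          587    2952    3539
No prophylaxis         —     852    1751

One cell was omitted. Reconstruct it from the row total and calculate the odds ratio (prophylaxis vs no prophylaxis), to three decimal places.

The missing cell is in the unexposed row: 1751 − 852 = 899.
So a = 587, b = 2952, c = 899, d = 852.
OR = (a·d)/(b·c) = (587 × 852) / (2952 × 899) = 500124 / 2653848 = 0.18845

0.188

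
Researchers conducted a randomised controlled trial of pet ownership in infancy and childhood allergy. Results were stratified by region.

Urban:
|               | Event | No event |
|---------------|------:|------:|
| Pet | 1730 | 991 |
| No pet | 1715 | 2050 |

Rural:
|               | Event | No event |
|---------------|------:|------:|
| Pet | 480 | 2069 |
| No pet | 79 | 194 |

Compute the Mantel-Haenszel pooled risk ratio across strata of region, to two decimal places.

RR_MH = Σ(aᵢ·n₀ᵢ/nᵢ) / Σ(cᵢ·n₁ᵢ/nᵢ), with n₁ᵢ = aᵢ+bᵢ (exposed), n₀ᵢ = cᵢ+dᵢ (unexposed), nᵢ = n₁ᵢ+n₀ᵢ.
Stratum 1 (Urban): n₁ = 2721, n₀ = 3765, n = 6486; a·n₀/n = 1730·3765/6486 = 1004.2322; c·n₁/n = 1715·2721/6486 = 719.4750
Stratum 2 (Rural): n₁ = 2549, n₀ = 273, n = 2822; a·n₀/n = 480·273/2822 = 46.4352; c·n₁/n = 79·2549/2822 = 71.3575
RR_MH = (1004.2322 + 46.4352) / (719.4750 + 71.3575) = 1050.6673 / 790.8326 = 1.32856

1.33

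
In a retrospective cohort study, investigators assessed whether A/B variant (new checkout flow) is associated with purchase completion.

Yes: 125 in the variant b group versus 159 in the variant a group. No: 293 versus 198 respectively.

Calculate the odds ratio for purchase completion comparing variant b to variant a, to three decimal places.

From the description: a = 125, b = 293, c = 159, d = 198.
OR = (a·d)/(b·c) = (125 × 198) / (293 × 159) = 24750 / 46587 = 0.53126
Exposure is associated with lower odds of purchase completion (OR = 0.53 < 1).

0.531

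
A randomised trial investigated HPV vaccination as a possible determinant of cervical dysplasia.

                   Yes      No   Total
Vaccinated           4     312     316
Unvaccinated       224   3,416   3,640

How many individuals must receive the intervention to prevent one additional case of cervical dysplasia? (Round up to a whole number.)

Risk in treated group = 4/316 = 0.01266; risk in control = 224/3640 = 0.06154.
Absolute risk reduction = 0.06154 − 0.01266 = 0.04888
NNT = 1 / ARR = 1 / 0.04888 = 20.458 → round up → 21

21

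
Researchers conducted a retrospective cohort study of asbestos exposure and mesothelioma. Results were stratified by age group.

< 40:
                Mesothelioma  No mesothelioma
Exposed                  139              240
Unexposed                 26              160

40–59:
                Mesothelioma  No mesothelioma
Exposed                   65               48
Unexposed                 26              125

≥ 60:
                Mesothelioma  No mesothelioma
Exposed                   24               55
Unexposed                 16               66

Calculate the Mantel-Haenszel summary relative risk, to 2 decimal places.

RR_MH = Σ(aᵢ·n₀ᵢ/nᵢ) / Σ(cᵢ·n₁ᵢ/nᵢ), with n₁ᵢ = aᵢ+bᵢ (exposed), n₀ᵢ = cᵢ+dᵢ (unexposed), nᵢ = n₁ᵢ+n₀ᵢ.
Stratum 1 (< 40): n₁ = 379, n₀ = 186, n = 565; a·n₀/n = 139·186/565 = 45.7593; c·n₁/n = 26·379/565 = 17.4407
Stratum 2 (40–59): n₁ = 113, n₀ = 151, n = 264; a·n₀/n = 65·151/264 = 37.1780; c·n₁/n = 26·113/264 = 11.1288
Stratum 3 (≥ 60): n₁ = 79, n₀ = 82, n = 161; a·n₀/n = 24·82/161 = 12.2236; c·n₁/n = 16·79/161 = 7.8509
RR_MH = (45.7593 + 37.1780 + 12.2236) / (17.4407 + 11.1288 + 7.8509) = 95.1609 / 36.4204 = 2.61284

2.61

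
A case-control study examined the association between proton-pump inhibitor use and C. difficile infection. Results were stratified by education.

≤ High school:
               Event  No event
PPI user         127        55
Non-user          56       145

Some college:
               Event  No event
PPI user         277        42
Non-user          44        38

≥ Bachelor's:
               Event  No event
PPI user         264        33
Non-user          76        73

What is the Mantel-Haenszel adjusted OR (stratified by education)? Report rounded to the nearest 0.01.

OR_MH = Σ(aᵢdᵢ/nᵢ) / Σ(bᵢcᵢ/nᵢ), where nᵢ is the stratum total.
Stratum 1 (≤ High school): n = 383; a·d/n = 127·145/383 = 48.0809; b·c/n = 55·56/383 = 8.0418
Stratum 2 (Some college): n = 401; a·d/n = 277·38/401 = 26.2494; b·c/n = 42·44/401 = 4.6085
Stratum 3 (≥ Bachelor's): n = 446; a·d/n = 264·73/446 = 43.2108; b·c/n = 33·76/446 = 5.6233
OR_MH = (48.0809 + 26.2494 + 43.2108) / (8.0418 + 4.6085 + 5.6233) = 117.5411 / 18.2736 = 6.43230

6.43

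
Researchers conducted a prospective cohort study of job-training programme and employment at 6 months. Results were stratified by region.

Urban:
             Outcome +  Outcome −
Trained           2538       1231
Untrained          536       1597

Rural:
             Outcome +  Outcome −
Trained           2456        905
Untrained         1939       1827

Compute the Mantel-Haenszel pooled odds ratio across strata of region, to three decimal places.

OR_MH = Σ(aᵢdᵢ/nᵢ) / Σ(bᵢcᵢ/nᵢ), where nᵢ is the stratum total.
Stratum 1 (Urban): n = 5902; a·d/n = 2538·1597/5902 = 686.7479; b·c/n = 1231·536/5902 = 111.7953
Stratum 2 (Rural): n = 7127; a·d/n = 2456·1827/7127 = 629.5934; b·c/n = 905·1939/7127 = 246.2179
OR_MH = (686.7479 + 629.5934) / (111.7953 + 246.2179) = 1316.3413 / 358.0132 = 3.67680

3.677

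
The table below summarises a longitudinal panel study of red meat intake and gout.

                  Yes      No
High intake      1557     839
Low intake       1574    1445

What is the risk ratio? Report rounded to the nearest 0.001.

1.246

Cells: a = 1557, b = 839, c = 1574, d = 1445.
Risk in exposed = 1557/2396 = 0.64983; risk in unexposed = 1574/3019 = 0.52136.
RR = 0.64983 / 0.52136 = 1.24641
The risk among the exposed is 1.25 times that among the unexposed.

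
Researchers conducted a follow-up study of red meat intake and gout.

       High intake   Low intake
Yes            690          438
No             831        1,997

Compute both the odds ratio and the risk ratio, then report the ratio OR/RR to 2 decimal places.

Reading the table with exposure as columns: a = 690 (High intake, case), b = 831 (High intake, non-case), c = 438 (Low intake, case), d = 1997.
OR = (690·1997)/(831·438) = 1377930/363978 = 3.78575
Risk in exposed = 690/1521 = 0.45365; risk in unexposed = 438/2435 = 0.17988; RR = 2.52200
OR/RR = 3.78575 / 2.52200 = 1.50109
The outcome is not rare, so the OR lies further from 1 than the RR.

1.50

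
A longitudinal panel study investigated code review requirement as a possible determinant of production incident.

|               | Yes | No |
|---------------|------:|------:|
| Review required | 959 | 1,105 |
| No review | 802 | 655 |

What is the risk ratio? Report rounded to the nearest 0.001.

Cells: a = 959, b = 1105, c = 802, d = 655.
Risk in exposed = 959/2064 = 0.46463; risk in unexposed = 802/1457 = 0.55045.
RR = 0.46463 / 0.55045 = 0.84410
The risk is 16% lower among the exposed than among the unexposed.

0.844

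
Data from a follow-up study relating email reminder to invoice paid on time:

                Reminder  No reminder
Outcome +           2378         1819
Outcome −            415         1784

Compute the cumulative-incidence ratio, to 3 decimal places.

Reading the table with exposure as columns: a = 2378 (Reminder, case), b = 415 (Reminder, non-case), c = 1819 (No reminder, case), d = 1784.
Risk in exposed = 2378/2793 = 0.85141; risk in unexposed = 1819/3603 = 0.50486.
RR = 0.85141 / 0.50486 = 1.68645
The risk among the exposed is 1.69 times that among the unexposed.

1.686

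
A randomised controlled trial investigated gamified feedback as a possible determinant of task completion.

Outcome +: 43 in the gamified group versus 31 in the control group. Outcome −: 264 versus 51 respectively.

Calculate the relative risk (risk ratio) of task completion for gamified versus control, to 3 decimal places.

0.370

From the description: a = 43, b = 264, c = 31, d = 51.
Risk in exposed = 43/307 = 0.14007; risk in unexposed = 31/82 = 0.37805.
RR = 0.14007 / 0.37805 = 0.37049
The risk is 63% lower among the exposed than among the unexposed.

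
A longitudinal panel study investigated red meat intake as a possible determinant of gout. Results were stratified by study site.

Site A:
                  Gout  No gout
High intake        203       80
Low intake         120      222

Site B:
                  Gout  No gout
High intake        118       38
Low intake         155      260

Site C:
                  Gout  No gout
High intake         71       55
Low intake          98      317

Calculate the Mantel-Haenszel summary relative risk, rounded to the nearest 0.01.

2.10

RR_MH = Σ(aᵢ·n₀ᵢ/nᵢ) / Σ(cᵢ·n₁ᵢ/nᵢ), with n₁ᵢ = aᵢ+bᵢ (exposed), n₀ᵢ = cᵢ+dᵢ (unexposed), nᵢ = n₁ᵢ+n₀ᵢ.
Stratum 1 (Site A): n₁ = 283, n₀ = 342, n = 625; a·n₀/n = 203·342/625 = 111.0816; c·n₁/n = 120·283/625 = 54.3360
Stratum 2 (Site B): n₁ = 156, n₀ = 415, n = 571; a·n₀/n = 118·415/571 = 85.7618; c·n₁/n = 155·156/571 = 42.3468
Stratum 3 (Site C): n₁ = 126, n₀ = 415, n = 541; a·n₀/n = 71·415/541 = 54.4640; c·n₁/n = 98·126/541 = 22.8244
RR_MH = (111.0816 + 85.7618 + 54.4640) / (54.3360 + 42.3468 + 22.8244) = 251.3074 / 119.5072 = 2.10286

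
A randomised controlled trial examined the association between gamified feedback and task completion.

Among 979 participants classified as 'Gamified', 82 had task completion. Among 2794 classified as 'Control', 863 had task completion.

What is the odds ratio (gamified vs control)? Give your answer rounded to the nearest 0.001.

From the description: a = 82, b = 897, c = 863, d = 1931.
OR = (a·d)/(b·c) = (82 × 1931) / (897 × 863) = 158342 / 774111 = 0.20455
Exposure is associated with lower odds of task completion (OR = 0.20 < 1).

0.205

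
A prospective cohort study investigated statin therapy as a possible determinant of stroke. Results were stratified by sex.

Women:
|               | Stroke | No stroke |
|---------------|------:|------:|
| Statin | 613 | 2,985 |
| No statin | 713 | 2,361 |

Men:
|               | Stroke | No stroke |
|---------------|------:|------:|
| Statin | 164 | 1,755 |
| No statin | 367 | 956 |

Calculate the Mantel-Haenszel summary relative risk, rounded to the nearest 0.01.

RR_MH = Σ(aᵢ·n₀ᵢ/nᵢ) / Σ(cᵢ·n₁ᵢ/nᵢ), with n₁ᵢ = aᵢ+bᵢ (exposed), n₀ᵢ = cᵢ+dᵢ (unexposed), nᵢ = n₁ᵢ+n₀ᵢ.
Stratum 1 (Women): n₁ = 3598, n₀ = 3074, n = 6672; a·n₀/n = 613·3074/6672 = 282.4284; c·n₁/n = 713·3598/6672 = 384.4985
Stratum 2 (Men): n₁ = 1919, n₀ = 1323, n = 3242; a·n₀/n = 164·1323/3242 = 66.9254; c·n₁/n = 367·1919/3242 = 217.2341
RR_MH = (282.4284 + 66.9254) / (384.4985 + 217.2341) = 349.3537 / 601.7326 = 0.58058

0.58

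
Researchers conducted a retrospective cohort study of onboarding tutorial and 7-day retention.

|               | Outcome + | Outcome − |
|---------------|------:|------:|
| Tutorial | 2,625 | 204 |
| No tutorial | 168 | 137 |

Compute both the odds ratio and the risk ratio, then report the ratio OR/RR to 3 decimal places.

Cells: a = 2625, b = 204, c = 168, d = 137.
OR = (2625·137)/(204·168) = 359625/34272 = 10.49326
Risk in exposed = 2625/2829 = 0.92789; risk in unexposed = 168/305 = 0.55082; RR = 1.68456
OR/RR = 10.49326 / 1.68456 = 6.22907
The outcome is not rare, so the OR lies further from 1 than the RR.

6.229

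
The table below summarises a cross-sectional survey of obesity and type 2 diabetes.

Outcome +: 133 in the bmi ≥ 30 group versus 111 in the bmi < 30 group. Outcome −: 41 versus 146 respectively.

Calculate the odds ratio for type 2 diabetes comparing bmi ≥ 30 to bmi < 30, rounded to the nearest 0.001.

4.267

From the description: a = 133, b = 41, c = 111, d = 146.
OR = (a·d)/(b·c) = (133 × 146) / (41 × 111) = 19418 / 4551 = 4.26675
The odds of type 2 diabetes are about 4.27 times as high in the bmi ≥ 30 group.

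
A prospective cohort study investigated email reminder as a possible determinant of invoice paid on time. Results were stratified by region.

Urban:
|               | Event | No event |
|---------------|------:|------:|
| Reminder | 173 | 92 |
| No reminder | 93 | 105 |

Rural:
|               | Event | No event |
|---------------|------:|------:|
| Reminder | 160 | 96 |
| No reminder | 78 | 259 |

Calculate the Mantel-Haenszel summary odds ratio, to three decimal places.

OR_MH = Σ(aᵢdᵢ/nᵢ) / Σ(bᵢcᵢ/nᵢ), where nᵢ is the stratum total.
Stratum 1 (Urban): n = 463; a·d/n = 173·105/463 = 39.2333; b·c/n = 92·93/463 = 18.4795
Stratum 2 (Rural): n = 593; a·d/n = 160·259/593 = 69.8820; b·c/n = 96·78/593 = 12.6273
OR_MH = (39.2333 + 69.8820) / (18.4795 + 12.6273) = 109.1152 / 31.1068 = 3.50776

3.508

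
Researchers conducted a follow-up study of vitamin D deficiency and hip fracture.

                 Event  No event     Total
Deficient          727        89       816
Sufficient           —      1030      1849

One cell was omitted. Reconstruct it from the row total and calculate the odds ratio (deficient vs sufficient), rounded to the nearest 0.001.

The missing cell is in the unexposed row: 1849 − 1030 = 819.
So a = 727, b = 89, c = 819, d = 1030.
OR = (a·d)/(b·c) = (727 × 1030) / (89 × 819) = 748810 / 72891 = 10.27301

10.273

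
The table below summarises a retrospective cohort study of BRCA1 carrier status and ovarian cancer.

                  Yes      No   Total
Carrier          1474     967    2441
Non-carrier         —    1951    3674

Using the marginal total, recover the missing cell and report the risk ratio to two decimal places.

The missing cell is in the unexposed row: 3674 − 1951 = 1723.
So a = 1474, b = 967, c = 1723, d = 1951.
RR = [a/(a+b)] / [c/(c+d)] = (1474/2441) / (1723/3674) = 0.60385/0.46897 = 1.28761

1.29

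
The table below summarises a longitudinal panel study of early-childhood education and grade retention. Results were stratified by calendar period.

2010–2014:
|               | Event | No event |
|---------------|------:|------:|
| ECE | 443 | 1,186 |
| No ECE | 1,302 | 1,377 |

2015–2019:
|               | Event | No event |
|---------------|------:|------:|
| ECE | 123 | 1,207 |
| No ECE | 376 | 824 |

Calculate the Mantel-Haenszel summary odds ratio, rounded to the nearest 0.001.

0.338

OR_MH = Σ(aᵢdᵢ/nᵢ) / Σ(bᵢcᵢ/nᵢ), where nᵢ is the stratum total.
Stratum 1 (2010–2014): n = 4308; a·d/n = 443·1377/4308 = 141.5996; b·c/n = 1186·1302/4308 = 358.4429
Stratum 2 (2015–2019): n = 2530; a·d/n = 123·824/2530 = 40.0601; b·c/n = 1207·376/2530 = 179.3802
OR_MH = (141.5996 + 40.0601) / (358.4429 + 179.3802) = 181.6597 / 537.8231 = 0.33777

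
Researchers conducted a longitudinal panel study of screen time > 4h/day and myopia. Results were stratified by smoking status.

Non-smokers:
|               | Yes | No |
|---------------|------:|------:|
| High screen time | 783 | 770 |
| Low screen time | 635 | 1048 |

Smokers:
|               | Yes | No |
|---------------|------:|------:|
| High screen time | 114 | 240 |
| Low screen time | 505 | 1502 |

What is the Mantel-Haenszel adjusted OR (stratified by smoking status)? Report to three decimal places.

1.611

OR_MH = Σ(aᵢdᵢ/nᵢ) / Σ(bᵢcᵢ/nᵢ), where nᵢ is the stratum total.
Stratum 1 (Non-smokers): n = 3236; a·d/n = 783·1048/3236 = 253.5797; b·c/n = 770·635/3236 = 151.0970
Stratum 2 (Smokers): n = 2361; a·d/n = 114·1502/2361 = 72.5235; b·c/n = 240·505/2361 = 51.3342
OR_MH = (253.5797 + 72.5235) / (151.0970 + 51.3342) = 326.1032 / 202.4312 = 1.61093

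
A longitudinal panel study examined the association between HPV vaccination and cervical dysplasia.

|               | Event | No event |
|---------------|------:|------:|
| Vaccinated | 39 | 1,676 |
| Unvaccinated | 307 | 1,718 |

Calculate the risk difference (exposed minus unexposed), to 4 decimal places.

-0.1289

Cells: a = 39, b = 1676, c = 307, d = 1718.
Risk in exposed = 39/1715 = 0.022741; risk in unexposed = 307/2025 = 0.151605.
Risk difference = 0.022741 − 0.151605 = -0.128864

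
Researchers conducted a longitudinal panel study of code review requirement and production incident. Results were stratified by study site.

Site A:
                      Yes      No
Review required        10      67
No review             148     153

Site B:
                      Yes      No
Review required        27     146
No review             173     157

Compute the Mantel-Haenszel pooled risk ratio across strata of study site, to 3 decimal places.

RR_MH = Σ(aᵢ·n₀ᵢ/nᵢ) / Σ(cᵢ·n₁ᵢ/nᵢ), with n₁ᵢ = aᵢ+bᵢ (exposed), n₀ᵢ = cᵢ+dᵢ (unexposed), nᵢ = n₁ᵢ+n₀ᵢ.
Stratum 1 (Site A): n₁ = 77, n₀ = 301, n = 378; a·n₀/n = 10·301/378 = 7.9630; c·n₁/n = 148·77/378 = 30.1481
Stratum 2 (Site B): n₁ = 173, n₀ = 330, n = 503; a·n₀/n = 27·330/503 = 17.7137; c·n₁/n = 173·173/503 = 59.5010
RR_MH = (7.9630 + 17.7137) / (30.1481 + 59.5010) = 25.6767 / 89.6491 = 0.28641

0.286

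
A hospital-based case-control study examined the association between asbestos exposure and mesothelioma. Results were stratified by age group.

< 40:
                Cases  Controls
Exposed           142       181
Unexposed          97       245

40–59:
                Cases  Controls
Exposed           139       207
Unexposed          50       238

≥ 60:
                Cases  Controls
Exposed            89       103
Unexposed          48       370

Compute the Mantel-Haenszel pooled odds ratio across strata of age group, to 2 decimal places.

OR_MH = Σ(aᵢdᵢ/nᵢ) / Σ(bᵢcᵢ/nᵢ), where nᵢ is the stratum total.
Stratum 1 (< 40): n = 665; a·d/n = 142·245/665 = 52.3158; b·c/n = 181·97/665 = 26.4015
Stratum 2 (40–59): n = 634; a·d/n = 139·238/634 = 52.1798; b·c/n = 207·50/634 = 16.3249
Stratum 3 (≥ 60): n = 610; a·d/n = 89·370/610 = 53.9836; b·c/n = 103·48/610 = 8.1049
OR_MH = (52.3158 + 52.1798 + 53.9836) / (26.4015 + 16.3249 + 8.1049) = 158.4792 / 50.8313 = 3.11775

3.12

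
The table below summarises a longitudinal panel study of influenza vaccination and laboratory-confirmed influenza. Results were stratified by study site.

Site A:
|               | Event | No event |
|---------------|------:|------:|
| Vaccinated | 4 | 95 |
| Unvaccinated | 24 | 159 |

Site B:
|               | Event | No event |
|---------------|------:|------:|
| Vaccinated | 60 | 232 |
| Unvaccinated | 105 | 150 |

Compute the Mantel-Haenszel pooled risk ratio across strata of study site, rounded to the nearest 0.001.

0.474

RR_MH = Σ(aᵢ·n₀ᵢ/nᵢ) / Σ(cᵢ·n₁ᵢ/nᵢ), with n₁ᵢ = aᵢ+bᵢ (exposed), n₀ᵢ = cᵢ+dᵢ (unexposed), nᵢ = n₁ᵢ+n₀ᵢ.
Stratum 1 (Site A): n₁ = 99, n₀ = 183, n = 282; a·n₀/n = 4·183/282 = 2.5957; c·n₁/n = 24·99/282 = 8.4255
Stratum 2 (Site B): n₁ = 292, n₀ = 255, n = 547; a·n₀/n = 60·255/547 = 27.9707; c·n₁/n = 105·292/547 = 56.0512
RR_MH = (2.5957 + 27.9707) / (8.4255 + 56.0512) = 30.5665 / 64.4767 = 0.47407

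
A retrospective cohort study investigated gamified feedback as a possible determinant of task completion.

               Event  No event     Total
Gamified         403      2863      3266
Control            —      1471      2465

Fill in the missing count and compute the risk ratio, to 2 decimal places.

0.31

The missing cell is in the unexposed row: 2465 − 1471 = 994.
So a = 403, b = 2863, c = 994, d = 1471.
RR = [a/(a+b)] / [c/(c+d)] = (403/3266) / (994/2465) = 0.12339/0.40325 = 0.30600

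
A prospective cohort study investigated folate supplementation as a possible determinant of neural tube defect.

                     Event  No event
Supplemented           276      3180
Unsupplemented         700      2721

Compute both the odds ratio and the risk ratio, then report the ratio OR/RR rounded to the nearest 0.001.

0.864

Cells: a = 276, b = 3180, c = 700, d = 2721.
OR = (276·2721)/(3180·700) = 750996/2226000 = 0.33737
Risk in exposed = 276/3456 = 0.07986; risk in unexposed = 700/3421 = 0.20462; RR = 0.39029
OR/RR = 0.33737 / 0.39029 = 0.86441
The outcome is not rare, so the OR lies further from 1 than the RR.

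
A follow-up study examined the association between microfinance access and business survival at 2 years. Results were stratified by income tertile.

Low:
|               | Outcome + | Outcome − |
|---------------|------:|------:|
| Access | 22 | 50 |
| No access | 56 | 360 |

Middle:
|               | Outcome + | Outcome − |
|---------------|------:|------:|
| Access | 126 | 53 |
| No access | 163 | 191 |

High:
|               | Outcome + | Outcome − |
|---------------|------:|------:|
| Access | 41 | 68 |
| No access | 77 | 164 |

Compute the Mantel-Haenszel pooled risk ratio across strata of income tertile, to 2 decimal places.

RR_MH = Σ(aᵢ·n₀ᵢ/nᵢ) / Σ(cᵢ·n₁ᵢ/nᵢ), with n₁ᵢ = aᵢ+bᵢ (exposed), n₀ᵢ = cᵢ+dᵢ (unexposed), nᵢ = n₁ᵢ+n₀ᵢ.
Stratum 1 (Low): n₁ = 72, n₀ = 416, n = 488; a·n₀/n = 22·416/488 = 18.7541; c·n₁/n = 56·72/488 = 8.2623
Stratum 2 (Middle): n₁ = 179, n₀ = 354, n = 533; a·n₀/n = 126·354/533 = 83.6848; c·n₁/n = 163·179/533 = 54.7411
Stratum 3 (High): n₁ = 109, n₀ = 241, n = 350; a·n₀/n = 41·241/350 = 28.2314; c·n₁/n = 77·109/350 = 23.9800
RR_MH = (18.7541 + 83.6848 + 28.2314) / (8.2623 + 54.7411 + 23.9800) = 130.6703 / 86.9834 = 1.50224

1.50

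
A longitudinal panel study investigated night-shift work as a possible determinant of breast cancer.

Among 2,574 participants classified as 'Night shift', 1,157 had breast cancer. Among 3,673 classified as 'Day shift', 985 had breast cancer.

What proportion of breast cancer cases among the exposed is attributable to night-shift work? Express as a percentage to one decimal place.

40.3

From the description: a = 1157, b = 1417, c = 985, d = 2688.
Risk in exposed = 1157/2574 = 0.44949; risk in unexposed = 985/3673 = 0.26817.
RR = 0.44949/0.26817 = 1.67614
AR% = (RR − 1)/RR × 100 = (1.67614 − 1)/1.67614 × 100 = 40.3390%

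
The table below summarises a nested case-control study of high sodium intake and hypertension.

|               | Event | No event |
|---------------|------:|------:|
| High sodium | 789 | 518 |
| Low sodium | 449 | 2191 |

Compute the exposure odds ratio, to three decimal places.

Cells: a = 789, b = 518, c = 449, d = 2191.
OR = (a·d)/(b·c) = (789 × 2191) / (518 × 449) = 1728699 / 232582 = 7.43264
The odds of hypertension are about 7.43 times as high in the high sodium group.

7.433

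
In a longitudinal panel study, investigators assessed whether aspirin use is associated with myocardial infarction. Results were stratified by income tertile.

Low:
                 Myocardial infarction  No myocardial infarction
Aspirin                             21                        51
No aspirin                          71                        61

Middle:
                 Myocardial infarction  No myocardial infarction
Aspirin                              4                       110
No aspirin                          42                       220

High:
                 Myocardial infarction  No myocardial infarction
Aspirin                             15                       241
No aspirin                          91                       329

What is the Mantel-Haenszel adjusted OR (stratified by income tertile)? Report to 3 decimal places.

OR_MH = Σ(aᵢdᵢ/nᵢ) / Σ(bᵢcᵢ/nᵢ), where nᵢ is the stratum total.
Stratum 1 (Low): n = 204; a·d/n = 21·61/204 = 6.2794; b·c/n = 51·71/204 = 17.7500
Stratum 2 (Middle): n = 376; a·d/n = 4·220/376 = 2.3404; b·c/n = 110·42/376 = 12.2872
Stratum 3 (High): n = 676; a·d/n = 15·329/676 = 7.3003; b·c/n = 241·91/676 = 32.4423
OR_MH = (6.2794 + 2.3404 + 7.3003) / (17.7500 + 12.2872 + 32.4423) = 15.9201 / 62.4795 = 0.25481

0.255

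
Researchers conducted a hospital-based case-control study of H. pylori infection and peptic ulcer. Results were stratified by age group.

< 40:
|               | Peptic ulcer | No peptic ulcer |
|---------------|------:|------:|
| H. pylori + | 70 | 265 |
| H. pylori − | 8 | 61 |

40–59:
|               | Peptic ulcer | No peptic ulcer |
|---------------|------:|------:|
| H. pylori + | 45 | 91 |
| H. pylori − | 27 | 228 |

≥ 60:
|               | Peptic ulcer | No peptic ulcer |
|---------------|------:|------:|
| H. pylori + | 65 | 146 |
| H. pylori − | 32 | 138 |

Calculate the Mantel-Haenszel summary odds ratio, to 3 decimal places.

OR_MH = Σ(aᵢdᵢ/nᵢ) / Σ(bᵢcᵢ/nᵢ), where nᵢ is the stratum total.
Stratum 1 (< 40): n = 404; a·d/n = 70·61/404 = 10.5693; b·c/n = 265·8/404 = 5.2475
Stratum 2 (40–59): n = 391; a·d/n = 45·228/391 = 26.2404; b·c/n = 91·27/391 = 6.2839
Stratum 3 (≥ 60): n = 381; a·d/n = 65·138/381 = 23.5433; b·c/n = 146·32/381 = 12.2625
OR_MH = (10.5693 + 26.2404 + 23.5433) / (5.2475 + 6.2839 + 12.2625) = 60.3530 / 23.7939 = 2.53649

2.536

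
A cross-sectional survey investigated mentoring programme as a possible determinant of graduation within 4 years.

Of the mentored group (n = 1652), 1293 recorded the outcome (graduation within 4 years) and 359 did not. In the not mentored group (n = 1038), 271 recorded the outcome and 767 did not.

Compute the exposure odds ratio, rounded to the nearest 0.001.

10.194

From the description: a = 1293, b = 359, c = 271, d = 767.
OR = (a·d)/(b·c) = (1293 × 767) / (359 × 271) = 991731 / 97289 = 10.19366
The odds of graduation within 4 years are about 10.19 times as high in the mentored group.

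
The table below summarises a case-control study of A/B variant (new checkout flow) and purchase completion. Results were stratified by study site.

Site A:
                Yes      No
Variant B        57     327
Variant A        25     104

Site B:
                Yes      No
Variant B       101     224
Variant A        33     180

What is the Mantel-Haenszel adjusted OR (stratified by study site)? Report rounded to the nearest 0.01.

1.53

OR_MH = Σ(aᵢdᵢ/nᵢ) / Σ(bᵢcᵢ/nᵢ), where nᵢ is the stratum total.
Stratum 1 (Site A): n = 513; a·d/n = 57·104/513 = 11.5556; b·c/n = 327·25/513 = 15.9357
Stratum 2 (Site B): n = 538; a·d/n = 101·180/538 = 33.7918; b·c/n = 224·33/538 = 13.7398
OR_MH = (11.5556 + 33.7918) / (15.9357 + 13.7398) = 45.3474 / 29.6754 = 1.52811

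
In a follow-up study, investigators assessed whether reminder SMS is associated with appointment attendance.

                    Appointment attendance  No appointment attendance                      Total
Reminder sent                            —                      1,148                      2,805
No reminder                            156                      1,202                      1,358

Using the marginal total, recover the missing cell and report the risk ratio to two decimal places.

The missing cell is in the exposed row: 2805 − 1148 = 1657.
So a = 1657, b = 1148, c = 156, d = 1202.
RR = [a/(a+b)] / [c/(c+d)] = (1657/2805) / (156/1358) = 0.59073/0.11487 = 5.14239

5.14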